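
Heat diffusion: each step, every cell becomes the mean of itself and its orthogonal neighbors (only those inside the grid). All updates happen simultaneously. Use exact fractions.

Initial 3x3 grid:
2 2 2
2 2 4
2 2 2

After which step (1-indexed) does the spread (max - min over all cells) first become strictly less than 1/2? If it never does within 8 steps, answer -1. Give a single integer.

Step 1: max=8/3, min=2, spread=2/3
Step 2: max=307/120, min=2, spread=67/120
Step 3: max=2597/1080, min=207/100, spread=1807/5400
  -> spread < 1/2 first at step 3
Step 4: max=1021963/432000, min=5761/2700, spread=33401/144000
Step 5: max=9005933/3888000, min=583391/270000, spread=3025513/19440000
Step 6: max=3575326867/1555200000, min=31555949/14400000, spread=53531/497664
Step 7: max=212656925849/93312000000, min=8567116051/3888000000, spread=450953/5971968
Step 8: max=12706343560603/5598720000000, min=1034128610519/466560000000, spread=3799043/71663616

Answer: 3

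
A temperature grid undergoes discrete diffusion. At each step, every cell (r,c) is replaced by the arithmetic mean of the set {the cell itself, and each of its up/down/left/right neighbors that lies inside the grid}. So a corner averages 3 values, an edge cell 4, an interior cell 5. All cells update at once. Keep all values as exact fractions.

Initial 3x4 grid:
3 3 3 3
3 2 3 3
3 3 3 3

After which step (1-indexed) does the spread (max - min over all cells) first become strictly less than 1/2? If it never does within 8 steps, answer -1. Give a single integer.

Step 1: max=3, min=11/4, spread=1/4
  -> spread < 1/2 first at step 1
Step 2: max=3, min=277/100, spread=23/100
Step 3: max=1187/400, min=13589/4800, spread=131/960
Step 4: max=21209/7200, min=123049/43200, spread=841/8640
Step 5: max=4226627/1440000, min=49297949/17280000, spread=56863/691200
Step 6: max=37890457/12960000, min=445025659/155520000, spread=386393/6220800
Step 7: max=15131641187/5184000000, min=178230276869/62208000000, spread=26795339/497664000
Step 8: max=906033850333/311040000000, min=10713624285871/3732480000000, spread=254051069/5971968000

Answer: 1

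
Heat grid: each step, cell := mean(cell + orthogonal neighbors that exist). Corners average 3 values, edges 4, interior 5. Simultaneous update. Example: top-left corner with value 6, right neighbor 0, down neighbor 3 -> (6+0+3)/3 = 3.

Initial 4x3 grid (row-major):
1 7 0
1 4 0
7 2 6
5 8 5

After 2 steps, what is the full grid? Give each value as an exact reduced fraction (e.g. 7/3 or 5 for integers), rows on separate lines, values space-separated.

Answer: 37/12 167/60 47/18
16/5 339/100 653/240
143/30 101/25 1049/240
185/36 117/20 175/36

Derivation:
After step 1:
  3 3 7/3
  13/4 14/5 5/2
  15/4 27/5 13/4
  20/3 5 19/3
After step 2:
  37/12 167/60 47/18
  16/5 339/100 653/240
  143/30 101/25 1049/240
  185/36 117/20 175/36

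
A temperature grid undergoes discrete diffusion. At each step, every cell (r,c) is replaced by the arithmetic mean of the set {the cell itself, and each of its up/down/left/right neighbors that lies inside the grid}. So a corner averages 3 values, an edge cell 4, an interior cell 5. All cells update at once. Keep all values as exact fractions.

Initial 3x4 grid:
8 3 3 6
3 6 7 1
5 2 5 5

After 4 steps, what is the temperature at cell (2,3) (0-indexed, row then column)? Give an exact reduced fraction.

Answer: 559067/129600

Derivation:
Step 1: cell (2,3) = 11/3
Step 2: cell (2,3) = 79/18
Step 3: cell (2,3) = 574/135
Step 4: cell (2,3) = 559067/129600
Full grid after step 4:
  37997/8100 993217/216000 961337/216000 562267/129600
  218891/48000 90809/20000 529829/120000 1238731/288000
  72569/16200 953717/216000 942337/216000 559067/129600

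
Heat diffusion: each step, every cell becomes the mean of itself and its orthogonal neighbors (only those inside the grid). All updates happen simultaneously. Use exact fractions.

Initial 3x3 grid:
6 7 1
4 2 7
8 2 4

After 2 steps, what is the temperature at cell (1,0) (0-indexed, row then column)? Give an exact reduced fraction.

Answer: 74/15

Derivation:
Step 1: cell (1,0) = 5
Step 2: cell (1,0) = 74/15
Full grid after step 2:
  44/9 143/30 25/6
  74/15 209/50 517/120
  41/9 87/20 71/18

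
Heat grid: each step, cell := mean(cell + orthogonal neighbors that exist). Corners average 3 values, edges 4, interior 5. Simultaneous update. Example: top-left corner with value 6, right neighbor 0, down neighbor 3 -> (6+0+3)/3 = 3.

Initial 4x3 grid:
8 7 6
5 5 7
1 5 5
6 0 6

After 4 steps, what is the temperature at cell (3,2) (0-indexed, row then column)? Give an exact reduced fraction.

Answer: 113719/25920

Derivation:
Step 1: cell (3,2) = 11/3
Step 2: cell (3,2) = 41/9
Step 3: cell (3,2) = 9007/2160
Step 4: cell (3,2) = 113719/25920
Full grid after step 4:
  73139/12960 510749/86400 76589/12960
  56153/10800 189703/36000 120031/21600
  4639/1080 36989/8000 20441/4320
  102779/25920 46189/11520 113719/25920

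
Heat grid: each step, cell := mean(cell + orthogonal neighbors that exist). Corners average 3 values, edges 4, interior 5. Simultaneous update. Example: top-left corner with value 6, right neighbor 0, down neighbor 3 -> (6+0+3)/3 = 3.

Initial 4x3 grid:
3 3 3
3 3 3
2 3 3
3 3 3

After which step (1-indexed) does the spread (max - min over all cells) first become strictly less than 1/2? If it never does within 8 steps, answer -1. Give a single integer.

Step 1: max=3, min=8/3, spread=1/3
  -> spread < 1/2 first at step 1
Step 2: max=3, min=329/120, spread=31/120
Step 3: max=3, min=3029/1080, spread=211/1080
Step 4: max=5353/1800, min=307103/108000, spread=14077/108000
Step 5: max=320317/108000, min=2775593/972000, spread=5363/48600
Step 6: max=177131/60000, min=83739191/29160000, spread=93859/1166400
Step 7: max=286263533/97200000, min=5038525519/1749600000, spread=4568723/69984000
Step 8: max=8566381111/2916000000, min=303147564371/104976000000, spread=8387449/167961600

Answer: 1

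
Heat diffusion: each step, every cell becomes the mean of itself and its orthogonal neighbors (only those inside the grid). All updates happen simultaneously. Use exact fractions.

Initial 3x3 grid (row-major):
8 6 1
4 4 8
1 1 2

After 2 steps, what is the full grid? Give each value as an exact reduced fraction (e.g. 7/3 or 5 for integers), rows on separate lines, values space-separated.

After step 1:
  6 19/4 5
  17/4 23/5 15/4
  2 2 11/3
After step 2:
  5 407/80 9/2
  337/80 387/100 1021/240
  11/4 46/15 113/36

Answer: 5 407/80 9/2
337/80 387/100 1021/240
11/4 46/15 113/36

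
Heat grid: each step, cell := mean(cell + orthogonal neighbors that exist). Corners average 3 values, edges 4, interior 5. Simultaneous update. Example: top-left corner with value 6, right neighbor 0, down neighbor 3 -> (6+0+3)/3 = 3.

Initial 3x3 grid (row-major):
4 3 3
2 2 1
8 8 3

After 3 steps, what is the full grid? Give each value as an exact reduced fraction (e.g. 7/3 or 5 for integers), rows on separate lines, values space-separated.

Answer: 154/45 691/225 6017/2160
2401/600 10819/3000 46249/14400
3299/720 20483/4800 1367/360

Derivation:
After step 1:
  3 3 7/3
  4 16/5 9/4
  6 21/4 4
After step 2:
  10/3 173/60 91/36
  81/20 177/50 707/240
  61/12 369/80 23/6
After step 3:
  154/45 691/225 6017/2160
  2401/600 10819/3000 46249/14400
  3299/720 20483/4800 1367/360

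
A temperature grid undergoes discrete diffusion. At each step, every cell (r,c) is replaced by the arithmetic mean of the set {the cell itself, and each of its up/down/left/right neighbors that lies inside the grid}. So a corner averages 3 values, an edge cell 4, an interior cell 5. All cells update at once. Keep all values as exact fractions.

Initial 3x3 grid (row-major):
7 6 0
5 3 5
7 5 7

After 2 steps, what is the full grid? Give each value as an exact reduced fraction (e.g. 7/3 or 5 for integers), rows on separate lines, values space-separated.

After step 1:
  6 4 11/3
  11/2 24/5 15/4
  17/3 11/2 17/3
After step 2:
  31/6 277/60 137/36
  659/120 471/100 1073/240
  50/9 649/120 179/36

Answer: 31/6 277/60 137/36
659/120 471/100 1073/240
50/9 649/120 179/36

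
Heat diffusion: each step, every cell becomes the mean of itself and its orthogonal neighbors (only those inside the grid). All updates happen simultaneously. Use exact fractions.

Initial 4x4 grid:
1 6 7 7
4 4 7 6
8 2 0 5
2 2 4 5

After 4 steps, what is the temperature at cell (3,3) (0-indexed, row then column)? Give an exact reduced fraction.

Step 1: cell (3,3) = 14/3
Step 2: cell (3,3) = 137/36
Step 3: cell (3,3) = 4253/1080
Step 4: cell (3,3) = 127583/32400
Full grid after step 4:
  142823/32400 41287/8640 1137127/216000 36547/6480
  179951/43200 392441/90000 438929/90000 1111027/216000
  271057/72000 116179/30000 369281/90000 192959/43200
  4261/1200 253357/72000 6443/1728 127583/32400

Answer: 127583/32400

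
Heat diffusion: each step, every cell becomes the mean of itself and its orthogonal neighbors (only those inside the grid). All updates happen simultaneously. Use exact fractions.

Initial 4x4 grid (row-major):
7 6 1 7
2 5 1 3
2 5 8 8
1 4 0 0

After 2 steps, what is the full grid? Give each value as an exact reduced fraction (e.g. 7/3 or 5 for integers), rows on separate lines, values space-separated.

After step 1:
  5 19/4 15/4 11/3
  4 19/5 18/5 19/4
  5/2 24/5 22/5 19/4
  7/3 5/2 3 8/3
After step 2:
  55/12 173/40 473/120 73/18
  153/40 419/100 203/50 503/120
  409/120 18/5 411/100 497/120
  22/9 379/120 377/120 125/36

Answer: 55/12 173/40 473/120 73/18
153/40 419/100 203/50 503/120
409/120 18/5 411/100 497/120
22/9 379/120 377/120 125/36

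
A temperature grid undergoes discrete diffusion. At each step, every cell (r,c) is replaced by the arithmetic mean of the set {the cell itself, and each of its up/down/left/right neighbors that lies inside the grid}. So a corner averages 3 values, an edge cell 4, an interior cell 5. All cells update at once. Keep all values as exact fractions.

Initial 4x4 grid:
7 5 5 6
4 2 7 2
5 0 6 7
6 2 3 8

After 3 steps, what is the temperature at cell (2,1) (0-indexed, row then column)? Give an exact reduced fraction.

Step 1: cell (2,1) = 3
Step 2: cell (2,1) = 177/50
Step 3: cell (2,1) = 23633/6000
Full grid after step 3:
  10091/2160 209/45 4417/900 10799/2160
  6157/1440 25817/6000 27749/6000 36761/7200
  27617/7200 23633/6000 9119/2000 491/96
  1615/432 6923/1800 547/120 413/80

Answer: 23633/6000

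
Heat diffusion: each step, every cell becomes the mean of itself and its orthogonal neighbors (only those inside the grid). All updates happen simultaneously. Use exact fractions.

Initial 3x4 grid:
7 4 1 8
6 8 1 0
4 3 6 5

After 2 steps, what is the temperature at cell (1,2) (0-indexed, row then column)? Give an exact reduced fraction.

Answer: 367/100

Derivation:
Step 1: cell (1,2) = 16/5
Step 2: cell (1,2) = 367/100
Full grid after step 2:
  203/36 557/120 147/40 10/3
  413/80 241/50 367/100 401/120
  95/18 133/30 119/30 131/36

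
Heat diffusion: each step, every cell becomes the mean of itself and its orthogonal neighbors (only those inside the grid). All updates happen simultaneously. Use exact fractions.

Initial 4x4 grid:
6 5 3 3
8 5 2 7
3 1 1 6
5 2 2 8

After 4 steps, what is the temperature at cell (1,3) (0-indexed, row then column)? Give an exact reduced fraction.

Answer: 444799/108000

Derivation:
Step 1: cell (1,3) = 9/2
Step 2: cell (1,3) = 269/60
Step 3: cell (1,3) = 14881/3600
Step 4: cell (1,3) = 444799/108000
Full grid after step 4:
  308357/64800 480637/108000 450829/108000 8341/2025
  955109/216000 745307/180000 178283/45000 444799/108000
  829061/216000 328237/90000 135679/36000 436183/108000
  4501/1296 736001/216000 785201/216000 259589/64800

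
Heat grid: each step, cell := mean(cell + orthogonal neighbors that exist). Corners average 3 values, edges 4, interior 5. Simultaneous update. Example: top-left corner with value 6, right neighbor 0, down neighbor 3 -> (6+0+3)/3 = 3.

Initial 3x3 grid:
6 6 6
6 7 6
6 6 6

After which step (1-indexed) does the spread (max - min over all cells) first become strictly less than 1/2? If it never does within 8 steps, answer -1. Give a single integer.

Answer: 1

Derivation:
Step 1: max=25/4, min=6, spread=1/4
  -> spread < 1/2 first at step 1
Step 2: max=156/25, min=489/80, spread=51/400
Step 3: max=29623/4800, min=2207/360, spread=589/14400
Step 4: max=184943/30000, min=1769081/288000, spread=31859/1440000
Step 5: max=106371607/17280000, min=11064721/1800000, spread=751427/86400000
Step 6: max=664634687/108000000, min=6375863129/1036800000, spread=23149331/5184000000
Step 7: max=382730654263/62208000000, min=39854931889/6480000000, spread=616540643/311040000000
Step 8: max=2391912453983/388800000000, min=22958812008761/3732480000000, spread=17737747379/18662400000000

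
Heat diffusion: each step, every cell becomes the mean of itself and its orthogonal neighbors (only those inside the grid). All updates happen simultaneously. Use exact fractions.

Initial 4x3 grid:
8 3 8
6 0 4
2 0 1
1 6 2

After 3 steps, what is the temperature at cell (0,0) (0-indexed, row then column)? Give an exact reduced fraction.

Answer: 2329/540

Derivation:
Step 1: cell (0,0) = 17/3
Step 2: cell (0,0) = 173/36
Step 3: cell (0,0) = 2329/540
Full grid after step 3:
  2329/540 60923/14400 959/240
  26059/7200 1252/375 991/300
  6613/2400 2627/1000 3019/1200
  311/120 11371/4800 1751/720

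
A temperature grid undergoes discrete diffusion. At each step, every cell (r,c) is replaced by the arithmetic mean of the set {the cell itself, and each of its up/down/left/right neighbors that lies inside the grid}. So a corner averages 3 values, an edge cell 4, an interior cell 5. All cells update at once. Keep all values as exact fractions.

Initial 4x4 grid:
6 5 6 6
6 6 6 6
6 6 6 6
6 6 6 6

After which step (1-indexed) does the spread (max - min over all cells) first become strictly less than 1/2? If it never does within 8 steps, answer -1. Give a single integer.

Answer: 1

Derivation:
Step 1: max=6, min=17/3, spread=1/3
  -> spread < 1/2 first at step 1
Step 2: max=6, min=689/120, spread=31/120
Step 3: max=6, min=6269/1080, spread=211/1080
Step 4: max=6, min=631157/108000, spread=16843/108000
Step 5: max=53921/9000, min=5693357/972000, spread=130111/972000
Step 6: max=3232841/540000, min=171317633/29160000, spread=3255781/29160000
Step 7: max=3228893/540000, min=5148446309/874800000, spread=82360351/874800000
Step 8: max=580693559/97200000, min=154712683109/26244000000, spread=2074577821/26244000000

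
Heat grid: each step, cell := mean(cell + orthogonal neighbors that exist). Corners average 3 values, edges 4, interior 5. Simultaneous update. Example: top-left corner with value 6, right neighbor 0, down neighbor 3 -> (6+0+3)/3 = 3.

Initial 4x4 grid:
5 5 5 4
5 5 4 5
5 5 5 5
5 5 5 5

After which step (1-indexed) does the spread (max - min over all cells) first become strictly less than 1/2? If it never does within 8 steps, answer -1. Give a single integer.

Answer: 2

Derivation:
Step 1: max=5, min=9/2, spread=1/2
Step 2: max=5, min=41/9, spread=4/9
  -> spread < 1/2 first at step 2
Step 3: max=5, min=2527/540, spread=173/540
Step 4: max=2987/600, min=19009/4050, spread=4613/16200
Step 5: max=89531/18000, min=1151807/243000, spread=113723/486000
Step 6: max=535477/108000, min=34699931/7290000, spread=2889533/14580000
Step 7: max=16036717/3240000, min=523081063/109350000, spread=72632543/437400000
Step 8: max=2400002657/486000000, min=31483305743/6561000000, spread=1833460253/13122000000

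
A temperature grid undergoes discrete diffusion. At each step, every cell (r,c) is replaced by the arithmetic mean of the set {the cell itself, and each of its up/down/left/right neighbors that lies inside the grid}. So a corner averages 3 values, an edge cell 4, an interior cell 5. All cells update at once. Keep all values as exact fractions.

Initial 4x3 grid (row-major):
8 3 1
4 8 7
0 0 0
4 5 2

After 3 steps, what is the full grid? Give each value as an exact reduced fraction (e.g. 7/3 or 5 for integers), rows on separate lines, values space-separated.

After step 1:
  5 5 11/3
  5 22/5 4
  2 13/5 9/4
  3 11/4 7/3
After step 2:
  5 271/60 38/9
  41/10 21/5 859/240
  63/20 14/5 671/240
  31/12 641/240 22/9
After step 3:
  817/180 3229/720 8869/2160
  329/80 4607/1200 5327/1440
  379/120 937/300 4183/1440
  2017/720 7559/2880 356/135

Answer: 817/180 3229/720 8869/2160
329/80 4607/1200 5327/1440
379/120 937/300 4183/1440
2017/720 7559/2880 356/135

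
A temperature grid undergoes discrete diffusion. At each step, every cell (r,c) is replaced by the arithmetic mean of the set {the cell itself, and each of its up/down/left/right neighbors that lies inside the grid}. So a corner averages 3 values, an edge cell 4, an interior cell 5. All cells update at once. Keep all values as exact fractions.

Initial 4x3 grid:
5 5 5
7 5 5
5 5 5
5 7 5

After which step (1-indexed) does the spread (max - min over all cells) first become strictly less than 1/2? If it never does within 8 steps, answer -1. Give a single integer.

Answer: 3

Derivation:
Step 1: max=17/3, min=5, spread=2/3
Step 2: max=667/120, min=5, spread=67/120
Step 3: max=5987/1080, min=461/90, spread=91/216
  -> spread < 1/2 first at step 3
Step 4: max=356323/64800, min=13957/2700, spread=4271/12960
Step 5: max=21268997/3888000, min=31289/6000, spread=39749/155520
Step 6: max=1270298023/233280000, min=6371419/1215000, spread=1879423/9331200
Step 7: max=75941911157/13996800000, min=1535879959/291600000, spread=3551477/22394880
Step 8: max=4543395076063/839808000000, min=7704151213/1458000000, spread=846431819/6718464000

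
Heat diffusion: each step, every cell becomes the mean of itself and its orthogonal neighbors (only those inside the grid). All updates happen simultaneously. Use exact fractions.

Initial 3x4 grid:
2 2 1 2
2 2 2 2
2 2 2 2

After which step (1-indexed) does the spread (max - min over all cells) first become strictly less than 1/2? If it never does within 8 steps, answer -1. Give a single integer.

Answer: 1

Derivation:
Step 1: max=2, min=5/3, spread=1/3
  -> spread < 1/2 first at step 1
Step 2: max=2, min=209/120, spread=31/120
Step 3: max=2, min=1949/1080, spread=211/1080
Step 4: max=3553/1800, min=199103/108000, spread=14077/108000
Step 5: max=212317/108000, min=1803593/972000, spread=5363/48600
Step 6: max=117131/60000, min=54579191/29160000, spread=93859/1166400
Step 7: max=189063533/97200000, min=3288925519/1749600000, spread=4568723/69984000
Step 8: max=5650381111/2916000000, min=198171564371/104976000000, spread=8387449/167961600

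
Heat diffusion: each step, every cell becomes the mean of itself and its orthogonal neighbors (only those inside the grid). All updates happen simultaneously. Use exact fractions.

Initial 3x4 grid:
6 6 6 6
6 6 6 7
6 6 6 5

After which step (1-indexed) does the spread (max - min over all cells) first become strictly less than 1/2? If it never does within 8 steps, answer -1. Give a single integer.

Answer: 2

Derivation:
Step 1: max=19/3, min=23/4, spread=7/12
Step 2: max=92/15, min=71/12, spread=13/60
  -> spread < 1/2 first at step 2
Step 3: max=827/135, min=14299/2400, spread=3629/21600
Step 4: max=196801/32400, min=143531/24000, spread=60683/648000
Step 5: max=5897947/972000, min=1293811/216000, spread=30319/388800
Step 6: max=352920953/58320000, min=38870767/6480000, spread=61681/1166400
Step 7: max=10578147701/1749600000, min=1166569639/194400000, spread=1580419/34992000
Step 8: max=633989917609/104976000000, min=70051225901/11664000000, spread=7057769/209952000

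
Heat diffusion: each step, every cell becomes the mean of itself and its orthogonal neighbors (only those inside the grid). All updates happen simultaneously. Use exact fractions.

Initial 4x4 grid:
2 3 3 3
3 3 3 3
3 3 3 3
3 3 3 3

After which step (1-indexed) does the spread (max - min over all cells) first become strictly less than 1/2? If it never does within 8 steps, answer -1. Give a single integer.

Answer: 1

Derivation:
Step 1: max=3, min=8/3, spread=1/3
  -> spread < 1/2 first at step 1
Step 2: max=3, min=49/18, spread=5/18
Step 3: max=3, min=607/216, spread=41/216
Step 4: max=3, min=18397/6480, spread=1043/6480
Step 5: max=3, min=557647/194400, spread=25553/194400
Step 6: max=53921/18000, min=16824541/5832000, spread=645863/5832000
Step 7: max=359029/120000, min=507238309/174960000, spread=16225973/174960000
Step 8: max=161299/54000, min=15268922017/5248800000, spread=409340783/5248800000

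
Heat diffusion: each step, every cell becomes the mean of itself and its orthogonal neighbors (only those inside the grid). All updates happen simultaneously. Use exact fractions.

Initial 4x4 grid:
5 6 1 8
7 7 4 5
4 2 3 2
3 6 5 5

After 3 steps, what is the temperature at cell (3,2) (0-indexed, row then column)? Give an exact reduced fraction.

Answer: 3309/800

Derivation:
Step 1: cell (3,2) = 19/4
Step 2: cell (3,2) = 319/80
Step 3: cell (3,2) = 3309/800
Full grid after step 3:
  1273/240 6011/1200 16937/3600 122/27
  12107/2400 9509/2000 1654/375 15587/3600
  32633/7200 2639/600 8189/2000 4921/1200
  4717/1080 29933/7200 3309/800 2899/720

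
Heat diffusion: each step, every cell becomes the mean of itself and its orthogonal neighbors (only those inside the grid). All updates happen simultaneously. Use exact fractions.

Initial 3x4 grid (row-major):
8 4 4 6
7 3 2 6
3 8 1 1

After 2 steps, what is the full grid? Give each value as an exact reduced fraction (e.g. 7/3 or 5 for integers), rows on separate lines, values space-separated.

After step 1:
  19/3 19/4 4 16/3
  21/4 24/5 16/5 15/4
  6 15/4 3 8/3
After step 2:
  49/9 1193/240 1037/240 157/36
  1343/240 87/20 15/4 299/80
  5 351/80 757/240 113/36

Answer: 49/9 1193/240 1037/240 157/36
1343/240 87/20 15/4 299/80
5 351/80 757/240 113/36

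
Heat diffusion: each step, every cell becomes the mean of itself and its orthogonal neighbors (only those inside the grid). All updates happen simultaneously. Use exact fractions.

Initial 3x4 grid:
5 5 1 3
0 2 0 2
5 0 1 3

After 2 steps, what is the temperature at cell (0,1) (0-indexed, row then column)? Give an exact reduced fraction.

Answer: 307/120

Derivation:
Step 1: cell (0,1) = 13/4
Step 2: cell (0,1) = 307/120
Full grid after step 2:
  115/36 307/120 87/40 25/12
  47/20 217/100 157/100 9/5
  20/9 91/60 31/20 5/3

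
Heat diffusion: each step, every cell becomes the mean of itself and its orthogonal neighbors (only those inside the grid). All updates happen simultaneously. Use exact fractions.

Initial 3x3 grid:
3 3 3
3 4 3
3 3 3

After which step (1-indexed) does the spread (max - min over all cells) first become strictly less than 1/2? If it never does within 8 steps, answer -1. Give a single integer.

Answer: 1

Derivation:
Step 1: max=13/4, min=3, spread=1/4
  -> spread < 1/2 first at step 1
Step 2: max=81/25, min=249/80, spread=51/400
Step 3: max=15223/4800, min=1127/360, spread=589/14400
Step 4: max=94943/30000, min=905081/288000, spread=31859/1440000
Step 5: max=54531607/17280000, min=5664721/1800000, spread=751427/86400000
Step 6: max=340634687/108000000, min=3265463129/1036800000, spread=23149331/5184000000
Step 7: max=196106654263/62208000000, min=20414931889/6480000000, spread=616540643/311040000000
Step 8: max=1225512453983/388800000000, min=11761372008761/3732480000000, spread=17737747379/18662400000000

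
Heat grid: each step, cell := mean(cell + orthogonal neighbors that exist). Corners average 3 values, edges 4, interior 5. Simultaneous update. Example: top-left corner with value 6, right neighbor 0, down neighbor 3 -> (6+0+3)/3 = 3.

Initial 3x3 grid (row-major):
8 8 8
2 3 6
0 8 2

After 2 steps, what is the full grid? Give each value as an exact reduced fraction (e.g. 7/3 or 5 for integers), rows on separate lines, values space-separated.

Answer: 16/3 1529/240 113/18
1079/240 117/25 1369/240
59/18 1039/240 40/9

Derivation:
After step 1:
  6 27/4 22/3
  13/4 27/5 19/4
  10/3 13/4 16/3
After step 2:
  16/3 1529/240 113/18
  1079/240 117/25 1369/240
  59/18 1039/240 40/9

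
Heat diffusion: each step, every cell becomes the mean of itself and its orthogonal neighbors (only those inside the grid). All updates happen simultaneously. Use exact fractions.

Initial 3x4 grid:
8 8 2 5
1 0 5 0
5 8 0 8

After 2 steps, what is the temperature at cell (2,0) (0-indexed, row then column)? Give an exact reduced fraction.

Answer: 137/36

Derivation:
Step 1: cell (2,0) = 14/3
Step 2: cell (2,0) = 137/36
Full grid after step 2:
  41/9 587/120 397/120 71/18
  547/120 341/100 411/100 109/40
  137/36 527/120 377/120 149/36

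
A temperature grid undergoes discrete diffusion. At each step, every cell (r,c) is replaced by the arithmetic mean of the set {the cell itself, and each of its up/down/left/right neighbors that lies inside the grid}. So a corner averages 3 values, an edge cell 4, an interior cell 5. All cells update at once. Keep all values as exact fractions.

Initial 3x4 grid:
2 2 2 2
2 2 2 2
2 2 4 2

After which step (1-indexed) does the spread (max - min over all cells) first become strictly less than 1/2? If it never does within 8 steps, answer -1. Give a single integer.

Answer: 3

Derivation:
Step 1: max=8/3, min=2, spread=2/3
Step 2: max=151/60, min=2, spread=31/60
Step 3: max=1291/540, min=2, spread=211/540
  -> spread < 1/2 first at step 3
Step 4: max=124897/54000, min=1847/900, spread=14077/54000
Step 5: max=1112407/486000, min=111683/54000, spread=5363/24300
Step 6: max=32900809/14580000, min=62869/30000, spread=93859/583200
Step 7: max=1959874481/874800000, min=102536467/48600000, spread=4568723/34992000
Step 8: max=116756435629/52488000000, min=3097618889/1458000000, spread=8387449/83980800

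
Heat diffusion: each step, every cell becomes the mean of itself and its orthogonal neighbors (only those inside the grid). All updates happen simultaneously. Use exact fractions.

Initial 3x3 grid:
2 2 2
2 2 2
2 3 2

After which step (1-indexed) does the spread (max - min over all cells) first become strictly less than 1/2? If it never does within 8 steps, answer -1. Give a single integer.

Step 1: max=7/3, min=2, spread=1/3
  -> spread < 1/2 first at step 1
Step 2: max=547/240, min=2, spread=67/240
Step 3: max=4757/2160, min=407/200, spread=1807/10800
Step 4: max=1885963/864000, min=11161/5400, spread=33401/288000
Step 5: max=16781933/7776000, min=1123391/540000, spread=3025513/38880000
Step 6: max=6685726867/3110400000, min=60355949/28800000, spread=53531/995328
Step 7: max=399280925849/186624000000, min=16343116051/7776000000, spread=450953/11943936
Step 8: max=23903783560603/11197440000000, min=1967248610519/933120000000, spread=3799043/143327232

Answer: 1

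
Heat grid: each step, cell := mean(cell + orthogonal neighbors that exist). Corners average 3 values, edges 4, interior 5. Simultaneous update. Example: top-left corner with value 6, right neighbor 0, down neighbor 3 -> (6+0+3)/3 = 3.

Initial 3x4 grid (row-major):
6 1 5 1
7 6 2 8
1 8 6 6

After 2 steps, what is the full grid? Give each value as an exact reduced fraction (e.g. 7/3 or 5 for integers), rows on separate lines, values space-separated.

After step 1:
  14/3 9/2 9/4 14/3
  5 24/5 27/5 17/4
  16/3 21/4 11/2 20/3
After step 2:
  85/18 973/240 1009/240 67/18
  99/20 499/100 111/25 1259/240
  187/36 1253/240 1369/240 197/36

Answer: 85/18 973/240 1009/240 67/18
99/20 499/100 111/25 1259/240
187/36 1253/240 1369/240 197/36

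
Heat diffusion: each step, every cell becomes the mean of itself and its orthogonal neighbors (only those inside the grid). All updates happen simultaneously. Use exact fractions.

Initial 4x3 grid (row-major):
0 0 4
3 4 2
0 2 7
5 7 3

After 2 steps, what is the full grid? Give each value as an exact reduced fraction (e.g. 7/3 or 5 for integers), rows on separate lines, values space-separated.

Answer: 19/12 9/5 11/4
149/80 71/25 239/80
49/16 329/100 209/48
43/12 215/48 161/36

Derivation:
After step 1:
  1 2 2
  7/4 11/5 17/4
  5/2 4 7/2
  4 17/4 17/3
After step 2:
  19/12 9/5 11/4
  149/80 71/25 239/80
  49/16 329/100 209/48
  43/12 215/48 161/36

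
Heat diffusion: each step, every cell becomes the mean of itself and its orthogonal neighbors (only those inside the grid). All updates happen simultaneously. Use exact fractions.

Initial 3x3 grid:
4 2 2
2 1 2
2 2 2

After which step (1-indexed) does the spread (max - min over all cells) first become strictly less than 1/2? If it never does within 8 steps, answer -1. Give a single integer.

Answer: 3

Derivation:
Step 1: max=8/3, min=7/4, spread=11/12
Step 2: max=43/18, min=11/6, spread=5/9
Step 3: max=2429/1080, min=673/360, spread=41/108
  -> spread < 1/2 first at step 3
Step 4: max=140683/64800, min=41111/21600, spread=347/1296
Step 5: max=8271101/3888000, min=2513617/1296000, spread=2921/15552
Step 6: max=489135547/233280000, min=152790599/77760000, spread=24611/186624
Step 7: max=29071055309/13996800000, min=9258416353/4665600000, spread=207329/2239488
Step 8: max=1732376335723/839808000000, min=559264663991/279936000000, spread=1746635/26873856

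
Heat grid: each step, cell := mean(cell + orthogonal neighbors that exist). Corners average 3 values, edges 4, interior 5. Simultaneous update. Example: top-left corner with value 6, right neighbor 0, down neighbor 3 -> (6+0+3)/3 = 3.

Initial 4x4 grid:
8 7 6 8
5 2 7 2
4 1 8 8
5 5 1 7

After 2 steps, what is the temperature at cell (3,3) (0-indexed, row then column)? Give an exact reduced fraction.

Answer: 101/18

Derivation:
Step 1: cell (3,3) = 16/3
Step 2: cell (3,3) = 101/18
Full grid after step 2:
  103/18 1429/240 277/48 223/36
  587/120 239/50 553/100 137/24
  103/24 403/100 51/10 137/24
  137/36 203/48 223/48 101/18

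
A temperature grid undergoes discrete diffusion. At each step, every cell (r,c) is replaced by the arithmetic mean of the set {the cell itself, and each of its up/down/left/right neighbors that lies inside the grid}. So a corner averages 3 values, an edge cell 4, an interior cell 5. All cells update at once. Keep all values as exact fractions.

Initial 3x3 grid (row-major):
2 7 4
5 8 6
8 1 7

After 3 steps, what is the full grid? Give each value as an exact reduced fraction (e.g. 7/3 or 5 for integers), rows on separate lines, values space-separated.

After step 1:
  14/3 21/4 17/3
  23/4 27/5 25/4
  14/3 6 14/3
After step 2:
  47/9 1259/240 103/18
  1229/240 573/100 1319/240
  197/36 311/60 203/36
After step 3:
  1403/270 78913/14400 5927/1080
  77563/14400 32131/6000 81313/14400
  11359/2160 9911/1800 11749/2160

Answer: 1403/270 78913/14400 5927/1080
77563/14400 32131/6000 81313/14400
11359/2160 9911/1800 11749/2160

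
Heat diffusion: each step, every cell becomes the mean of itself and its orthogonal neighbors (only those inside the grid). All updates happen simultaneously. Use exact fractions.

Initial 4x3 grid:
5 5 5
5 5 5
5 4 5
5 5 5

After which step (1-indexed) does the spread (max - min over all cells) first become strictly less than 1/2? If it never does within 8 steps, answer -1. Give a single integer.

Answer: 1

Derivation:
Step 1: max=5, min=19/4, spread=1/4
  -> spread < 1/2 first at step 1
Step 2: max=5, min=477/100, spread=23/100
Step 3: max=1987/400, min=23189/4800, spread=131/960
Step 4: max=35609/7200, min=209449/43200, spread=841/8640
Step 5: max=7106627/1440000, min=83857949/17280000, spread=56863/691200
Step 6: max=63810457/12960000, min=756065659/155520000, spread=386393/6220800
Step 7: max=25499641187/5184000000, min=302646276869/62208000000, spread=26795339/497664000
Step 8: max=1528113850333/311040000000, min=18178584285871/3732480000000, spread=254051069/5971968000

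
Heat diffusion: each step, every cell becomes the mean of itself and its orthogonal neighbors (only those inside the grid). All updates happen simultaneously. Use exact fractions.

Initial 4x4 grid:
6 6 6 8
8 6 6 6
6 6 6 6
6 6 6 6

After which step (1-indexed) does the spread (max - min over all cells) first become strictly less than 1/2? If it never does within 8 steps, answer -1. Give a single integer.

Answer: 3

Derivation:
Step 1: max=20/3, min=6, spread=2/3
Step 2: max=59/9, min=6, spread=5/9
Step 3: max=6947/1080, min=6, spread=467/1080
  -> spread < 1/2 first at step 3
Step 4: max=206057/32400, min=871/144, spread=5041/16200
Step 5: max=6174491/972000, min=3798/625, spread=1339207/4860000
Step 6: max=184387769/29160000, min=19764023/3240000, spread=3255781/14580000
Step 7: max=5520657467/874800000, min=119020817/19440000, spread=82360351/437400000
Step 8: max=165195489857/26244000000, min=1192935809/194400000, spread=2074577821/13122000000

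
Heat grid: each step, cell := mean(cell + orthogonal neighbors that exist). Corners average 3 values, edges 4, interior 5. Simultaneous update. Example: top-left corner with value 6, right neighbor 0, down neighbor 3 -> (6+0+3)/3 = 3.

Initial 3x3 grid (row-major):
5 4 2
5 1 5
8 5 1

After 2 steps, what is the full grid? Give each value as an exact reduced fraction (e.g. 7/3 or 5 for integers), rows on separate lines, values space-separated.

After step 1:
  14/3 3 11/3
  19/4 4 9/4
  6 15/4 11/3
After step 2:
  149/36 23/6 107/36
  233/48 71/20 163/48
  29/6 209/48 29/9

Answer: 149/36 23/6 107/36
233/48 71/20 163/48
29/6 209/48 29/9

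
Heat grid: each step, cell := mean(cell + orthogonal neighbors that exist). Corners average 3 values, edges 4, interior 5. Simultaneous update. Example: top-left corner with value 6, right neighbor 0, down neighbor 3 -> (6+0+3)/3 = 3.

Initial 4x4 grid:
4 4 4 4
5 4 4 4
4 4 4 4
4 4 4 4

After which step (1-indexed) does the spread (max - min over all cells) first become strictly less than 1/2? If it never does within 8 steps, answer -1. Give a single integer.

Step 1: max=13/3, min=4, spread=1/3
  -> spread < 1/2 first at step 1
Step 2: max=511/120, min=4, spread=31/120
Step 3: max=4531/1080, min=4, spread=211/1080
Step 4: max=448843/108000, min=4, spread=16843/108000
Step 5: max=4026643/972000, min=36079/9000, spread=130111/972000
Step 6: max=120282367/29160000, min=2167159/540000, spread=3255781/29160000
Step 7: max=3599553691/874800000, min=2171107/540000, spread=82360351/874800000
Step 8: max=107727316891/26244000000, min=391306441/97200000, spread=2074577821/26244000000

Answer: 1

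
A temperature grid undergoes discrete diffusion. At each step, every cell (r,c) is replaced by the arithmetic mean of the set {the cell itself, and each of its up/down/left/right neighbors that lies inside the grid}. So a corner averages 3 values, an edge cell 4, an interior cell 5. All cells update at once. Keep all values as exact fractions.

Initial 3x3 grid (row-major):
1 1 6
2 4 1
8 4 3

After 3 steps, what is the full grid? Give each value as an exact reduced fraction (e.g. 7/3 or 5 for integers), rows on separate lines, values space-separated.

Answer: 5819/2160 579/200 2957/1080
16321/4800 4589/1500 23369/7200
3977/1080 54463/14400 7249/2160

Derivation:
After step 1:
  4/3 3 8/3
  15/4 12/5 7/2
  14/3 19/4 8/3
After step 2:
  97/36 47/20 55/18
  243/80 87/25 337/120
  79/18 869/240 131/36
After step 3:
  5819/2160 579/200 2957/1080
  16321/4800 4589/1500 23369/7200
  3977/1080 54463/14400 7249/2160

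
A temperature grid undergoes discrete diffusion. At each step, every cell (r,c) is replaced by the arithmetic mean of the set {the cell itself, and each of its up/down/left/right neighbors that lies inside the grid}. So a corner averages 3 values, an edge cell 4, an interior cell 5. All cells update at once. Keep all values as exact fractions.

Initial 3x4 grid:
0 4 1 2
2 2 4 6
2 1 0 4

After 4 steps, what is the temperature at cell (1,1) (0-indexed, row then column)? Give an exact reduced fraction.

Answer: 381367/180000

Derivation:
Step 1: cell (1,1) = 13/5
Step 2: cell (1,1) = 97/50
Step 3: cell (1,1) = 6563/3000
Step 4: cell (1,1) = 381367/180000
Full grid after step 4:
  42389/21600 40597/18000 23461/9000 31877/10800
  835673/432000 381367/180000 118823/45000 314287/108000
  118567/64800 114541/54000 67633/27000 93331/32400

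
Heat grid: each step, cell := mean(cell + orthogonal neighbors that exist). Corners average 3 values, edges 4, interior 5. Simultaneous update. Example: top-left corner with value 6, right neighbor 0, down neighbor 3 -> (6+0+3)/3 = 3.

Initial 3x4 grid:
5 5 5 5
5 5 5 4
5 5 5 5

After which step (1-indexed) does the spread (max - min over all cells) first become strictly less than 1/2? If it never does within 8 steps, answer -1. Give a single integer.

Answer: 1

Derivation:
Step 1: max=5, min=14/3, spread=1/3
  -> spread < 1/2 first at step 1
Step 2: max=5, min=1133/240, spread=67/240
Step 3: max=5, min=10363/2160, spread=437/2160
Step 4: max=4991/1000, min=4162469/864000, spread=29951/172800
Step 5: max=16796/3375, min=37664179/7776000, spread=206761/1555200
Step 6: max=26834329/5400000, min=15095804429/3110400000, spread=14430763/124416000
Step 7: max=2142347273/432000000, min=908012258311/186624000000, spread=139854109/1492992000
Step 8: max=192548771023/38880000000, min=54564728109749/11197440000000, spread=7114543559/89579520000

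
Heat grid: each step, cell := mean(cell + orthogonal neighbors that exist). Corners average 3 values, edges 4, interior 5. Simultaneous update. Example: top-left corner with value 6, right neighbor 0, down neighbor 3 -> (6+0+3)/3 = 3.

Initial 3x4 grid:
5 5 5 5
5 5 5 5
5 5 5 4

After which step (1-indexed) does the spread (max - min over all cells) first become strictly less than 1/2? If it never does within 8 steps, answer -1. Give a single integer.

Answer: 1

Derivation:
Step 1: max=5, min=14/3, spread=1/3
  -> spread < 1/2 first at step 1
Step 2: max=5, min=85/18, spread=5/18
Step 3: max=5, min=1039/216, spread=41/216
Step 4: max=5, min=125383/25920, spread=4217/25920
Step 5: max=35921/7200, min=7566851/1555200, spread=38417/311040
Step 6: max=717403/144000, min=455359789/93312000, spread=1903471/18662400
Step 7: max=21484241/4320000, min=27392610911/5598720000, spread=18038617/223948800
Step 8: max=1931073241/388800000, min=1646347817149/335923200000, spread=883978523/13436928000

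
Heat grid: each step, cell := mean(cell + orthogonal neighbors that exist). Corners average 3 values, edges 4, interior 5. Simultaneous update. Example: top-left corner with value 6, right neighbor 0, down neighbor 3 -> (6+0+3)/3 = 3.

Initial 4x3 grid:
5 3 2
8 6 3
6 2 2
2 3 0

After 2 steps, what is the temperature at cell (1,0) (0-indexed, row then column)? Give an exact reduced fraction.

Step 1: cell (1,0) = 25/4
Step 2: cell (1,0) = 1229/240
Full grid after step 2:
  187/36 41/10 119/36
  1229/240 217/50 181/60
  1093/240 81/25 157/60
  119/36 653/240 31/18

Answer: 1229/240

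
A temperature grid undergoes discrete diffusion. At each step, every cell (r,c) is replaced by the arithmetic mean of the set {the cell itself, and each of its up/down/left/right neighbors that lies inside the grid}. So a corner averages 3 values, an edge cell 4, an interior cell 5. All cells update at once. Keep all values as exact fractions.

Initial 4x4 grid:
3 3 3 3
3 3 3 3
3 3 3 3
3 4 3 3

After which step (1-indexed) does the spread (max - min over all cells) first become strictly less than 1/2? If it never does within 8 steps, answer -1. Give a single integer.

Step 1: max=10/3, min=3, spread=1/3
  -> spread < 1/2 first at step 1
Step 2: max=391/120, min=3, spread=31/120
Step 3: max=3451/1080, min=3, spread=211/1080
Step 4: max=340843/108000, min=3, spread=16843/108000
Step 5: max=3054643/972000, min=27079/9000, spread=130111/972000
Step 6: max=91122367/29160000, min=1627159/540000, spread=3255781/29160000
Step 7: max=2724753691/874800000, min=1631107/540000, spread=82360351/874800000
Step 8: max=81483316891/26244000000, min=294106441/97200000, spread=2074577821/26244000000

Answer: 1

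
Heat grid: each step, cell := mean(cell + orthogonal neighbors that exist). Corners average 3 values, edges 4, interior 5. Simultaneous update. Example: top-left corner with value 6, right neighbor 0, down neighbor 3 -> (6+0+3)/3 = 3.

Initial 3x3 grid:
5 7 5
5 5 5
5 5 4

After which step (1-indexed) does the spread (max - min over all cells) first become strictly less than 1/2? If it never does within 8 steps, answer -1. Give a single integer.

Answer: 3

Derivation:
Step 1: max=17/3, min=14/3, spread=1
Step 2: max=667/120, min=85/18, spread=301/360
Step 3: max=5837/1080, min=70823/14400, spread=21011/43200
  -> spread < 1/2 first at step 3
Step 4: max=2296303/432000, min=322009/64800, spread=448729/1296000
Step 5: max=20500373/3888000, min=19596623/3888000, spread=1205/5184
Step 6: max=1220022931/233280000, min=1181956681/233280000, spread=10151/62208
Step 7: max=72923463557/13996800000, min=71320019807/13996800000, spread=85517/746496
Step 8: max=4359496079779/839808000000, min=4291955673529/839808000000, spread=720431/8957952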